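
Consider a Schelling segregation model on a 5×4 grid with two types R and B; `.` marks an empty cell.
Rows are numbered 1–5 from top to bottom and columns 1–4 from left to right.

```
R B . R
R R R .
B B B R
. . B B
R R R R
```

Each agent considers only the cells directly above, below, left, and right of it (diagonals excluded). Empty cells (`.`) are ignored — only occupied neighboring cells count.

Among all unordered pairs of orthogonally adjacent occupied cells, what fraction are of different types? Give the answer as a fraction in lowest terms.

9/19

Scan each occupied cell's neighbors to the right and below so each pair is counted once.
From row 1: 2 unlike of 3 pairs (running 2/3).
From row 2: 3 unlike of 5 pairs (running 5/8).
From row 3: 2 unlike of 5 pairs (running 7/13).
From row 4: 2 unlike of 3 pairs (running 9/16).
From row 5: 0 unlike of 3 pairs (running 9/19).
Total adjacent occupied pairs: 19; unlike-type pairs: 9.
9/19 is already in lowest terms.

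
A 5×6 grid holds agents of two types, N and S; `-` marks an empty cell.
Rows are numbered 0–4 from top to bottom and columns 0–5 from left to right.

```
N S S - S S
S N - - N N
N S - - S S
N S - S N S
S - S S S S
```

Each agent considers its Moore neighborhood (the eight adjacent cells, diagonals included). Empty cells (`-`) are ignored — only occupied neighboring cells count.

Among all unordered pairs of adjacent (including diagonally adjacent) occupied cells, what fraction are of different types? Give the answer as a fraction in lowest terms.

27/50

Scan each occupied cell's neighbors to the right and below (and the two forward diagonals) so each pair is counted once.
Row 0: N(0,0)–S(0,1)≠ N(0,0)–S(1,0)≠ N(0,0)–N(1,1)= S(0,1)–S(0,2)= S(0,1)–N(1,1)≠ S(0,1)–S(1,0)= S(0,2)–N(1,1)≠ S(0,4)–S(0,5)= S(0,4)–N(1,4)≠ S(0,4)–N(1,5)≠ S(0,5)–N(1,5)≠ S(0,5)–N(1,4)≠  → 8/12 unlike.
Row 1: S(1,0)–N(1,1)≠ S(1,0)–N(2,0)≠ S(1,0)–S(2,1)= N(1,1)–S(2,1)≠ N(1,1)–N(2,0)= N(1,4)–N(1,5)= N(1,4)–S(2,4)≠ N(1,4)–S(2,5)≠ N(1,5)–S(2,5)≠ N(1,5)–S(2,4)≠  → 7/10 unlike.
Row 2: N(2,0)–S(2,1)≠ N(2,0)–N(3,0)= N(2,0)–S(3,1)≠ S(2,1)–S(3,1)= S(2,1)–N(3,0)≠ S(2,4)–S(2,5)= S(2,4)–N(3,4)≠ S(2,4)–S(3,5)= S(2,4)–S(3,3)= S(2,5)–S(3,5)= S(2,5)–N(3,4)≠  → 5/11 unlike.
Row 3: N(3,0)–S(3,1)≠ N(3,0)–S(4,0)≠ S(3,1)–S(4,2)= S(3,1)–S(4,0)= S(3,3)–N(3,4)≠ S(3,3)–S(4,3)= S(3,3)–S(4,4)= S(3,3)–S(4,2)= N(3,4)–S(3,5)≠ N(3,4)–S(4,4)≠ N(3,4)–S(4,5)≠ N(3,4)–S(4,3)≠ S(3,5)–S(4,5)= S(3,5)–S(4,4)=  → 7/14 unlike.
Row 4: S(4,2)–S(4,3)= S(4,3)–S(4,4)= S(4,4)–S(4,5)=  → 0/3 unlike.
Total adjacent occupied pairs: 50; unlike-type pairs: 27.
27/50 is already in lowest terms.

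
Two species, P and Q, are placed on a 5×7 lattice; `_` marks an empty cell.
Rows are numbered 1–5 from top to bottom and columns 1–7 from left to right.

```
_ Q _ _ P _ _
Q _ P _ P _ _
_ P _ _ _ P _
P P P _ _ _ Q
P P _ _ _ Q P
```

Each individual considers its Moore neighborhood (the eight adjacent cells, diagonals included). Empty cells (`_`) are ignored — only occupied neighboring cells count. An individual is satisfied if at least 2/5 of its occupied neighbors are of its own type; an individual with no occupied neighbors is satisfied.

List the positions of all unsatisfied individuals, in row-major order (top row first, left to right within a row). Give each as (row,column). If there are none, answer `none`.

Row 1: (1,2)Q 1/2 satisfied · (1,5)P 1/1 satisfied
Row 2: (2,1)Q 1/2 satisfied · (2,3)P 1/2 satisfied · (2,5)P 2/2 satisfied
Row 3: (3,2)P 4/5 satisfied · (3,6)P 1/2 satisfied
Row 4: (4,1)P 4/4 satisfied · (4,2)P 5/5 satisfied · (4,3)P 3/3 satisfied · (4,7)Q 1/3 not
Row 5: (5,1)P 3/3 satisfied · (5,2)P 4/4 satisfied · (5,6)Q 1/2 satisfied · (5,7)P 0/2 not

(4,7), (5,7)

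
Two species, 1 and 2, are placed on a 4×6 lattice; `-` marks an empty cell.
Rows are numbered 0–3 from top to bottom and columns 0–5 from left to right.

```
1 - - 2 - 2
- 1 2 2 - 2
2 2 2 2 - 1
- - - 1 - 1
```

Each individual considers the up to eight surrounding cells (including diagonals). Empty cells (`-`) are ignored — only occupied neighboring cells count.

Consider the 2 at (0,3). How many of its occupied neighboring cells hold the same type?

Occupied neighbors of (0,3): (1,2)=2, (1,3)=2.
Same type (2): 2 of 2.

2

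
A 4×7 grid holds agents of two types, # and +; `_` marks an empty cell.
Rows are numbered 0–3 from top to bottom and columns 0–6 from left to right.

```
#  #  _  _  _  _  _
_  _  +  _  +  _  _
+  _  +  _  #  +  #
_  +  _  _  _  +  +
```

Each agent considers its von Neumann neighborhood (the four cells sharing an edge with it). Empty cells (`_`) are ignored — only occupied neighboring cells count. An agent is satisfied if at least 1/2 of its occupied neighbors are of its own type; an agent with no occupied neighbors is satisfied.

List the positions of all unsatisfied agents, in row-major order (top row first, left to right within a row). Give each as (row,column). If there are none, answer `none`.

(1,4), (2,4), (2,5), (2,6)

Row 0: (0,0)# 1/1 ok · (0,1)# 1/1 ok
Row 1: (1,2)+ 1/1 ok · (1,4)+ 0/1 unhappy
Row 2: (2,0)+ 0/0 ok · (2,2)+ 1/1 ok · (2,4)# 0/2 unhappy · (2,5)+ 1/3 unhappy · (2,6)# 0/2 unhappy
Row 3: (3,1)+ 0/0 ok · (3,5)+ 2/2 ok · (3,6)+ 1/2 ok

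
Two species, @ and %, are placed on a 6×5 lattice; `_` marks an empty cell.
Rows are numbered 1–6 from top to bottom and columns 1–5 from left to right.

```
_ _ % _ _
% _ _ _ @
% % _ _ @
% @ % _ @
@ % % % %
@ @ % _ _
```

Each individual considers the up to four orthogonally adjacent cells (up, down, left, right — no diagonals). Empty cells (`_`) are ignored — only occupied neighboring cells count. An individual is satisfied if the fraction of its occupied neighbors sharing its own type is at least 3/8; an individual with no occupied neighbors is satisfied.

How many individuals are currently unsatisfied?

5

(1,3)% 0/0 satisfied
(2,1)% 1/1 satisfied
(2,5)@ 1/1 satisfied
(3,1)% 3/3 satisfied
(3,2)% 1/2 satisfied
(3,5)@ 2/2 satisfied
(4,1)% 1/3 not
(4,2)@ 0/4 not
(4,3)% 1/2 satisfied
(4,5)@ 1/2 satisfied
(5,1)@ 1/3 not
(5,2)% 1/4 not
(5,3)% 4/4 satisfied
(5,4)% 2/2 satisfied
(5,5)% 1/2 satisfied
(6,1)@ 2/2 satisfied
(6,2)@ 1/3 not
(6,3)% 1/2 satisfied
Unsatisfied: (4,1), (4,2), (5,1), (5,2), (6,2) — 5 in total.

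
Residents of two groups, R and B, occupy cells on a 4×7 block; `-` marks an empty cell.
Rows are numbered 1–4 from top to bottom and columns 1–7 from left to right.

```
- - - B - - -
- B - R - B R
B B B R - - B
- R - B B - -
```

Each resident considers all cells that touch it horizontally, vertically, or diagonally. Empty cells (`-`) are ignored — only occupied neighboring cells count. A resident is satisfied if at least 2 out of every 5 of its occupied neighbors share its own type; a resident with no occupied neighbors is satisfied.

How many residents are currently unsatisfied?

(1,4)B 0/1 unhappy
(2,2)B 3/3 ok
(2,4)R 1/3 unhappy
(2,6)B 1/2 ok
(2,7)R 0/2 unhappy
(3,1)B 2/3 ok
(3,2)B 3/4 ok
(3,3)B 3/6 ok
(3,4)R 1/4 unhappy
(3,7)B 1/2 ok
(4,2)R 0/3 unhappy
(4,4)B 2/3 ok
(4,5)B 1/2 ok
Unsatisfied: (1,4), (2,4), (2,7), (3,4), (4,2) — 5 in total.

5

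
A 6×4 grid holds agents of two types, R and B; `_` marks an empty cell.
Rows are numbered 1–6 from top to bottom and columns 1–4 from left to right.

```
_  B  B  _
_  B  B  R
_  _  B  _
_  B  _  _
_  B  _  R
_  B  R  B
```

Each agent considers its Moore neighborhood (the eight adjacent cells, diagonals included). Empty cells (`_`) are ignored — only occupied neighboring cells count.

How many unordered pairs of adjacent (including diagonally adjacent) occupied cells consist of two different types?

7

Scan each occupied cell's neighbors to the right and below (and the two forward diagonals) so each pair is counted once.
Row 1: B(1,2)–B(1,3)= B(1,2)–B(2,2)= B(1,2)–B(2,3)= B(1,3)–B(2,3)= B(1,3)–R(2,4)≠ B(1,3)–B(2,2)=  → 1/6 unlike.
Row 2: B(2,2)–B(2,3)= B(2,2)–B(3,3)= B(2,3)–R(2,4)≠ B(2,3)–B(3,3)= R(2,4)–B(3,3)≠  → 2/5 unlike.
Row 3: B(3,3)–B(4,2)=  → 0/1 unlike.
Row 4: B(4,2)–B(5,2)=  → 0/1 unlike.
Row 5: B(5,2)–B(6,2)= B(5,2)–R(6,3)≠ R(5,4)–B(6,4)≠ R(5,4)–R(6,3)=  → 2/4 unlike.
Row 6: B(6,2)–R(6,3)≠ R(6,3)–B(6,4)≠  → 2/2 unlike.
Total adjacent occupied pairs: 19; unlike-type pairs: 7.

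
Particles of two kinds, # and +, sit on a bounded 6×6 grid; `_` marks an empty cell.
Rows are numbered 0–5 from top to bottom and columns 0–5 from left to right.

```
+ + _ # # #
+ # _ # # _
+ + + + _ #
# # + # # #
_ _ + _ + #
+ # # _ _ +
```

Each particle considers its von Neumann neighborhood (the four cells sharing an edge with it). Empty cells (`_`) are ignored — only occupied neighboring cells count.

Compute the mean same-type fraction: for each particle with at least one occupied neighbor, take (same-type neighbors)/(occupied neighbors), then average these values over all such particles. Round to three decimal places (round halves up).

0.574

Row 0: (0,0)+ 2/2 · (0,1)+ 1/2 · (0,3)# 2/2 · (0,4)# 3/3 · (0,5)# 1/1
Row 1: (1,0)+ 2/3 · (1,1)# 0/3 · (1,3)# 2/3 · (1,4)# 2/2
Row 2: (2,0)+ 2/3 · (2,1)+ 2/4 · (2,2)+ 3/3 · (2,3)+ 1/3 · (2,5)# 1/1
Row 3: (3,0)# 1/2 · (3,1)# 1/3 · (3,2)+ 2/4 · (3,3)# 1/3 · (3,4)# 2/3 · (3,5)# 3/3
Row 4: (4,2)+ 1/2 · (4,4)+ 0/2 · (4,5)# 1/3
Row 5: (5,0)+ 0/1 · (5,1)# 1/2 · (5,2)# 1/2 · (5,5)+ 0/1
Sum over 27 particles: 2/2 + 1/2 + 2/2 + 3/3 + 1/1 + 2/3 + 0/3 + 2/3 + 2/2 + 2/3 + 2/4 + 3/3 + 1/3 + 1/1 + 1/2 + 1/3 + 2/4 + 1/3 + 2/3 + 3/3 + 1/2 + 0/2 + 1/3 + 0/1 + 1/2 + 1/2 + 0/1 = 31/2; mean = 31/2 ÷ 27 = 31/54 = 0.574074… → 0.574.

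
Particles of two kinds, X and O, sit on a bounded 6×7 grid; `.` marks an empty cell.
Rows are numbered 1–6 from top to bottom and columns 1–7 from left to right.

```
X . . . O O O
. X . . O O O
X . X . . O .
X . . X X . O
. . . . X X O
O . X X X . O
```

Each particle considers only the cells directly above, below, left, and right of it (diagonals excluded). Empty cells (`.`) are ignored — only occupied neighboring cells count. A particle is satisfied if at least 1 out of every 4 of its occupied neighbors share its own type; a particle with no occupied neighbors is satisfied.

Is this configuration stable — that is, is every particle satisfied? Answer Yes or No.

Yes

Row 1: (1,1)X 0/0 ok · (1,5)O 2/2 ok · (1,6)O 3/3 ok · (1,7)O 2/2 ok
Row 2: (2,2)X 0/0 ok · (2,5)O 2/2 ok · (2,6)O 4/4 ok · (2,7)O 2/2 ok
Row 3: (3,1)X 1/1 ok · (3,3)X 0/0 ok · (3,6)O 1/1 ok
Row 4: (4,1)X 1/1 ok · (4,4)X 1/1 ok · (4,5)X 2/2 ok · (4,7)O 1/1 ok
Row 5: (5,5)X 3/3 ok · (5,6)X 1/2 ok · (5,7)O 2/3 ok
Row 6: (6,1)O 0/0 ok · (6,3)X 1/1 ok · (6,4)X 2/2 ok · (6,5)X 2/2 ok · (6,7)O 1/1 ok
All meet the threshold, so the configuration is stable.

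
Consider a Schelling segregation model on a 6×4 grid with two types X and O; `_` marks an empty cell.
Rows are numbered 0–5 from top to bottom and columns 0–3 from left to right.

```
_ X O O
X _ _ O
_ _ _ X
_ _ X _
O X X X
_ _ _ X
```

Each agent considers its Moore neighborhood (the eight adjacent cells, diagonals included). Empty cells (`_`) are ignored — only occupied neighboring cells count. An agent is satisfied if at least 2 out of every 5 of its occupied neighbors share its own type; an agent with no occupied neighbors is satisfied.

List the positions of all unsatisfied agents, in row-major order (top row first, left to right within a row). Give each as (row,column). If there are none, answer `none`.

(0,1)X 1/2 ok
(0,2)O 2/3 ok
(0,3)O 2/2 ok
(1,0)X 1/1 ok
(1,3)O 2/3 ok
(2,3)X 1/2 ok
(3,2)X 4/4 ok
(4,0)O 0/1 unhappy
(4,1)X 2/3 ok
(4,2)X 4/4 ok
(4,3)X 3/3 ok
(5,3)X 2/2 ok

(4,0)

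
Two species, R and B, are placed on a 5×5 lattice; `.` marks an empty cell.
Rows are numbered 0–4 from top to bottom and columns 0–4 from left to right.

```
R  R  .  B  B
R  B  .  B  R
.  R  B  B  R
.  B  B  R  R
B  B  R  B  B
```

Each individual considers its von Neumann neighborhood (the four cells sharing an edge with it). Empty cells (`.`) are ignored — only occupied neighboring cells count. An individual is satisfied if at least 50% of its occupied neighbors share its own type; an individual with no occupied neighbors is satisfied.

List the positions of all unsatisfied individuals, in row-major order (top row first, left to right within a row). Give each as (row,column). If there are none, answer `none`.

(1,1), (1,4), (2,1), (3,3), (4,2), (4,3)

Row 0: (0,0)R 2/2 satisfied · (0,1)R 1/2 satisfied · (0,3)B 2/2 satisfied · (0,4)B 1/2 satisfied
Row 1: (1,0)R 1/2 satisfied · (1,1)B 0/3 not · (1,3)B 2/3 satisfied · (1,4)R 1/3 not
Row 2: (2,1)R 0/3 not · (2,2)B 2/3 satisfied · (2,3)B 2/4 satisfied · (2,4)R 2/3 satisfied
Row 3: (3,1)B 2/3 satisfied · (3,2)B 2/4 satisfied · (3,3)R 1/4 not · (3,4)R 2/3 satisfied
Row 4: (4,0)B 1/1 satisfied · (4,1)B 2/3 satisfied · (4,2)R 0/3 not · (4,3)B 1/3 not · (4,4)B 1/2 satisfied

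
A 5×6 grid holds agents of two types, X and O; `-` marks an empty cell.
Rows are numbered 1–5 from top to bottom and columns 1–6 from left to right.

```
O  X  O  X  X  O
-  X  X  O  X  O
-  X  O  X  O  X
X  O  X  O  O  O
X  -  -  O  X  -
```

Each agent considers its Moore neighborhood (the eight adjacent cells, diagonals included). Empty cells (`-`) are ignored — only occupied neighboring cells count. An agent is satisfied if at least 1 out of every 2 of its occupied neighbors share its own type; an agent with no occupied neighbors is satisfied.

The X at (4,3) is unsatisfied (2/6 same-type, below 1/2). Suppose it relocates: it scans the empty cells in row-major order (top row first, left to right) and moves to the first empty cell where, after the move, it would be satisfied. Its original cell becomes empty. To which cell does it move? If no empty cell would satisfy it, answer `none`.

(2,1)

Vacating (4,3). Empty cells in order:
  (2,1): 3/4 same-type → satisfied — stop here.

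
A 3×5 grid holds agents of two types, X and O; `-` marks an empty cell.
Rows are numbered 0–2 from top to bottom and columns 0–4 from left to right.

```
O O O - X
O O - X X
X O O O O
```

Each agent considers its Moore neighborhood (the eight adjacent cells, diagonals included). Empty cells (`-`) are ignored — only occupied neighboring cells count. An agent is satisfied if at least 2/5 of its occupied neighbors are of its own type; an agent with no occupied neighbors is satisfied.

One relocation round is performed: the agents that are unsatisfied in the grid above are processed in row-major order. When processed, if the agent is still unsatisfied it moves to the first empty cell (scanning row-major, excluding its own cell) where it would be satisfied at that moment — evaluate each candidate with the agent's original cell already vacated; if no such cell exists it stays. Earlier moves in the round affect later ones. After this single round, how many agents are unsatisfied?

Initially unsatisfied (in order): (1,3), (2,0), (2,4).
  (1,3) → (0,3).
  (2,0) → (1,3).
  (2,4) → (1,2).
Resulting grid:
O O O X X
O O O X X
- O O O -
All satisfied now.

0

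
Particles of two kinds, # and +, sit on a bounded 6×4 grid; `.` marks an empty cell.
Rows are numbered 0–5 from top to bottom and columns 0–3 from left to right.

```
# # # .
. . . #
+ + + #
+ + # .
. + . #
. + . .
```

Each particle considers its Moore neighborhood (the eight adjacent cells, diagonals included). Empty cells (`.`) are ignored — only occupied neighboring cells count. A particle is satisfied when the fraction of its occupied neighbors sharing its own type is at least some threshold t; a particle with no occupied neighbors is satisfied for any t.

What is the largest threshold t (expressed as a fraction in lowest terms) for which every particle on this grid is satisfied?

Row 0: (0,0)# 1/1 · (0,1)# 2/2 · (0,2)# 2/2
Row 1: (1,3)# 2/3
Row 2: (2,0)+ 3/3 · (2,1)+ 4/5 · (2,2)+ 2/5 · (2,3)# 2/3
Row 3: (3,0)+ 4/4 · (3,1)+ 5/6 · (3,2)# 2/6
Row 4: (4,1)+ 3/4 · (4,3)# 1/1
Row 5: (5,1)+ 1/1
The smallest same-type fraction is 2/6 at (3,2), which reduces to 1/3. Any threshold above that leaves this particle unsatisfied.

1/3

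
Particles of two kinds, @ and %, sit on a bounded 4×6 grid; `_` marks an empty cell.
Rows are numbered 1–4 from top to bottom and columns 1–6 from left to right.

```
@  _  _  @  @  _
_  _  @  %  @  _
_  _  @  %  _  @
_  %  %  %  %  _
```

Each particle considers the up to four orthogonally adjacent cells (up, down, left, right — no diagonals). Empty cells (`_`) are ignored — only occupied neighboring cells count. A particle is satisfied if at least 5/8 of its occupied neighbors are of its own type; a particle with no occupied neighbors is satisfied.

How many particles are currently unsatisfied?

Row 1: (1,1)@ 0/0 satisfied · (1,4)@ 1/2 not · (1,5)@ 2/2 satisfied
Row 2: (2,3)@ 1/2 not · (2,4)% 1/4 not · (2,5)@ 1/2 not
Row 3: (3,3)@ 1/3 not · (3,4)% 2/3 satisfied · (3,6)@ 0/0 satisfied
Row 4: (4,2)% 1/1 satisfied · (4,3)% 2/3 satisfied · (4,4)% 3/3 satisfied · (4,5)% 1/1 satisfied
Unsatisfied: (1,4), (2,3), (2,4), (2,5), (3,3) — 5 in total.

5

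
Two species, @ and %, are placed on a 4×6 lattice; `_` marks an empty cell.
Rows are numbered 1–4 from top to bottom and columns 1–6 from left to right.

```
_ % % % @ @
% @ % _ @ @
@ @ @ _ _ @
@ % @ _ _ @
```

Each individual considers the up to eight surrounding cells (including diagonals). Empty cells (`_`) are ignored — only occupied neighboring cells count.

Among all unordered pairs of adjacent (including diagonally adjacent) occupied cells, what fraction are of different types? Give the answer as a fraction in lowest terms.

Scan each occupied cell's neighbors to the right and below (and the two forward diagonals) so each pair is counted once.
From row 1: 4 unlike of 15 pairs (running 4/15).
From row 2: 6 unlike of 12 pairs (running 10/27).
From row 3: 3 unlike of 10 pairs (running 13/37).
From row 4: 2 unlike of 2 pairs (running 15/39).
Total adjacent occupied pairs: 39; unlike-type pairs: 15.
15/39 reduces to 5/13.

5/13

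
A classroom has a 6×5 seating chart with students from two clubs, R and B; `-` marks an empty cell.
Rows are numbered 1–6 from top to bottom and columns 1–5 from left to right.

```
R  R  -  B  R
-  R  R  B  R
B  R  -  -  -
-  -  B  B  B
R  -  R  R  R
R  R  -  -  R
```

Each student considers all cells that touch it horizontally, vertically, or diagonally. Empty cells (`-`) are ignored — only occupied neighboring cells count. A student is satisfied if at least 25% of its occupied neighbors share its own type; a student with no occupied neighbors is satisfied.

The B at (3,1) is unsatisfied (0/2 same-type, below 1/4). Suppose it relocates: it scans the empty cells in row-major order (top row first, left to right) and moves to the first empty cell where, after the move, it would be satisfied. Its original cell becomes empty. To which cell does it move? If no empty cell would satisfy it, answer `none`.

Vacating (3,1). Empty cells in order:
  (1,3): 2/5 same-type → satisfied — stop here.

(1,3)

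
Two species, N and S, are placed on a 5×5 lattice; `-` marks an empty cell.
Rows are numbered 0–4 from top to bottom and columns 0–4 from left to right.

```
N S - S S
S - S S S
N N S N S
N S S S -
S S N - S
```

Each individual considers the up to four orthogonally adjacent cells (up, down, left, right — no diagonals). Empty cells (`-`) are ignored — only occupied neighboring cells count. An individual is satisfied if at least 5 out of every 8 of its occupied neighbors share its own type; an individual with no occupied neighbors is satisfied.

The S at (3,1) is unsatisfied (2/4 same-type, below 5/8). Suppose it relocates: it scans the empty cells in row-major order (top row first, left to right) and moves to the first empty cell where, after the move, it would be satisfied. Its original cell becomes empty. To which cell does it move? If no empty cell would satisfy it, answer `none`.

(0,2)

Vacating (3,1). Empty cells in order:
  (0,2): 3/3 same-type → satisfied — stop here.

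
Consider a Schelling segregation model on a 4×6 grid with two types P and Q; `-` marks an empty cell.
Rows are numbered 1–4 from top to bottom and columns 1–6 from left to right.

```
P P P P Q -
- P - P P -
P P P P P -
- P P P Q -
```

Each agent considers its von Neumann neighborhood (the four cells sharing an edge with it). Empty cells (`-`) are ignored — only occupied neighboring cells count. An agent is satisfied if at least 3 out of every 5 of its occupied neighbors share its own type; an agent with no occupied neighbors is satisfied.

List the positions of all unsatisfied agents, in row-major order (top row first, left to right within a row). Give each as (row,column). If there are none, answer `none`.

(1,5), (4,5)

Row 1: (1,1)P 1/1 ✓ · (1,2)P 3/3 ✓ · (1,3)P 2/2 ✓ · (1,4)P 2/3 ✓ · (1,5)Q 0/2 ✗
Row 2: (2,2)P 2/2 ✓ · (2,4)P 3/3 ✓ · (2,5)P 2/3 ✓
Row 3: (3,1)P 1/1 ✓ · (3,2)P 4/4 ✓ · (3,3)P 3/3 ✓ · (3,4)P 4/4 ✓ · (3,5)P 2/3 ✓
Row 4: (4,2)P 2/2 ✓ · (4,3)P 3/3 ✓ · (4,4)P 2/3 ✓ · (4,5)Q 0/2 ✗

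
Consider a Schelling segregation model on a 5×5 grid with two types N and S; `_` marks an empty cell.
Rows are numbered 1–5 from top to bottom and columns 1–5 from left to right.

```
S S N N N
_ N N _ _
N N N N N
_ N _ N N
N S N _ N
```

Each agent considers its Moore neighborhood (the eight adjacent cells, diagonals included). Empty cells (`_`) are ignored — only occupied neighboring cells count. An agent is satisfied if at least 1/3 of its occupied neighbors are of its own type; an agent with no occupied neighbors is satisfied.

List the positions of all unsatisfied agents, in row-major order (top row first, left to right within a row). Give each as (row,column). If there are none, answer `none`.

Row 1: (1,1)S 1/2 ✓ · (1,2)S 1/4 ✗ · (1,3)N 3/4 ✓ · (1,4)N 3/3 ✓ · (1,5)N 1/1 ✓
Row 2: (2,2)N 5/7 ✓ · (2,3)N 6/7 ✓
Row 3: (3,1)N 3/3 ✓ · (3,2)N 5/5 ✓ · (3,3)N 6/6 ✓ · (3,4)N 5/5 ✓ · (3,5)N 3/3 ✓
Row 4: (4,2)N 5/6 ✓ · (4,4)N 6/6 ✓ · (4,5)N 4/4 ✓
Row 5: (5,1)N 1/2 ✓ · (5,2)S 0/3 ✗ · (5,3)N 2/3 ✓ · (5,5)N 2/2 ✓

(1,2), (5,2)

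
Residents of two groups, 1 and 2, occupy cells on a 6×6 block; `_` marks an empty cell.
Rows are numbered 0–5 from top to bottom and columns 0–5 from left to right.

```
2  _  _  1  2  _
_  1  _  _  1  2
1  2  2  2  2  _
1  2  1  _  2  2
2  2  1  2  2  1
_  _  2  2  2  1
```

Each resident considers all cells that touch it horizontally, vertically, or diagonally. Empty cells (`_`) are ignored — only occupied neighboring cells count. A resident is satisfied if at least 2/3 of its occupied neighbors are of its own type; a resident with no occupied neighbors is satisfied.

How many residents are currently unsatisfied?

Row 0: (0,0)2 0/1 ✗ · (0,3)1 1/2 ✗ · (0,4)2 1/3 ✗
Row 1: (1,1)1 1/4 ✗ · (1,4)1 1/5 ✗ · (1,5)2 2/3 ✓
Row 2: (2,0)1 2/4 ✗ · (2,1)2 2/6 ✗ · (2,2)2 3/5 ✗ · (2,3)2 3/5 ✗ · (2,4)2 4/5 ✓
Row 3: (3,0)1 1/5 ✗ · (3,1)2 4/8 ✗ · (3,2)1 1/7 ✗ · (3,4)2 5/6 ✓ · (3,5)2 3/4 ✓
Row 4: (4,0)2 2/3 ✓ · (4,1)2 3/6 ✗ · (4,2)1 1/6 ✗ · (4,3)2 5/7 ✓ · (4,4)2 5/7 ✓ · (4,5)1 1/5 ✗
Row 5: (5,2)2 3/4 ✓ · (5,3)2 4/5 ✓ · (5,4)2 3/5 ✗ · (5,5)1 1/3 ✗
Unsatisfied: (0,0), (0,3), (0,4), (1,1), (1,4), (2,0), (2,1), (2,2), (2,3), (3,0), (3,1), (3,2), (4,1), (4,2), (4,5), (5,4), (5,5) — 17 in total.

17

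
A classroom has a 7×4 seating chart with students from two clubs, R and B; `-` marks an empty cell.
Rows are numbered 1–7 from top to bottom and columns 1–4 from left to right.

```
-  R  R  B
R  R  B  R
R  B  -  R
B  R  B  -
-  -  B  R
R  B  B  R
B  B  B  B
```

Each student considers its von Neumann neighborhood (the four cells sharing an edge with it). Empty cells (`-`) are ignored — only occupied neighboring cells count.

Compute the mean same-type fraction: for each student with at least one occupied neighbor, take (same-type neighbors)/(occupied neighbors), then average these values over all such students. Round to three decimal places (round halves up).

(1,2)R 2/2
(1,3)R 1/3
(1,4)B 0/2
(2,1)R 2/2
(2,2)R 2/4
(2,3)B 0/3
(2,4)R 1/3
(3,1)R 1/3
(3,2)B 0/3
(3,4)R 1/1
(4,1)B 0/2
(4,2)R 0/3
(4,3)B 1/2
(5,3)B 2/3
(5,4)R 1/2
(6,1)R 0/2
(6,2)B 2/3
(6,3)B 3/4
(6,4)R 1/3
(7,1)B 1/2
(7,2)B 3/3
(7,3)B 3/3
(7,4)B 1/2
Sum over 23 students: 2/2 + 1/3 + 0/2 + 2/2 + 2/4 + 0/3 + 1/3 + 1/3 + 0/3 + 1/1 + 0/2 + 0/3 + 1/2 + 2/3 + 1/2 + 0/2 + 2/3 + 3/4 + 1/3 + 1/2 + 3/3 + 3/3 + 1/2 = 131/12; mean = 131/12 ÷ 23 = 131/276 = 0.474637… → 0.475.

0.475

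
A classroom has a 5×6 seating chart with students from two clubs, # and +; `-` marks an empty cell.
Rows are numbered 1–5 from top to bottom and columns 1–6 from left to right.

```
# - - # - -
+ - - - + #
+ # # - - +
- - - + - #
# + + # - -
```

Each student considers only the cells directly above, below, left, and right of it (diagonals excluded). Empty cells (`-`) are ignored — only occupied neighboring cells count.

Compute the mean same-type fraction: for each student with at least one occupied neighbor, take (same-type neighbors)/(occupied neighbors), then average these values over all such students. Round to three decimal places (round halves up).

0.250

Row 1: (1,1)# 0/1 · (1,4)# — no occupied neighbors
Row 2: (2,1)+ 1/2 · (2,5)+ 0/1 · (2,6)# 0/2
Row 3: (3,1)+ 1/2 · (3,2)# 1/2 · (3,3)# 1/1 · (3,6)+ 0/2
Row 4: (4,4)+ 0/1 · (4,6)# 0/1
Row 5: (5,1)# 0/1 · (5,2)+ 1/2 · (5,3)+ 1/2 · (5,4)# 0/2
Sum over 14 students: 0/1 + 1/2 + 0/1 + 0/2 + 1/2 + 1/2 + 1/1 + 0/2 + 0/1 + 0/1 + 0/1 + 1/2 + 1/2 + 0/2 = 7/2; mean = 7/2 ÷ 14 = 1/4 = 0.25 → 0.250.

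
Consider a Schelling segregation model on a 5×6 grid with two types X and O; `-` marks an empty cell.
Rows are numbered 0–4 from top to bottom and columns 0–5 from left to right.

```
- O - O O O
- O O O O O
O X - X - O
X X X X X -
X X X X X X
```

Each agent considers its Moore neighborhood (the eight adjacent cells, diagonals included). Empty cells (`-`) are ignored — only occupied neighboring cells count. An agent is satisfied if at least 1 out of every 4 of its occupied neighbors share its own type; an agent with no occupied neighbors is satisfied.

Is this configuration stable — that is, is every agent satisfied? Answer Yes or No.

(0,1)O 2/2 ok
(0,3)O 4/4 ok
(0,4)O 5/5 ok
(0,5)O 3/3 ok
(1,1)O 3/4 ok
(1,2)O 4/6 ok
(1,3)O 4/5 ok
(1,4)O 6/7 ok
(1,5)O 4/4 ok
(2,0)O 1/4 ok
(2,1)X 3/6 ok
(2,3)X 3/6 ok
(2,5)O 2/3 ok
(3,0)X 4/5 ok
(3,1)X 6/7 ok
(3,2)X 7/7 ok
(3,3)X 6/6 ok
(3,4)X 5/6 ok
(4,0)X 3/3 ok
(4,1)X 5/5 ok
(4,2)X 5/5 ok
(4,3)X 5/5 ok
(4,4)X 4/4 ok
(4,5)X 2/2 ok
All meet the threshold, so the configuration is stable.

Yes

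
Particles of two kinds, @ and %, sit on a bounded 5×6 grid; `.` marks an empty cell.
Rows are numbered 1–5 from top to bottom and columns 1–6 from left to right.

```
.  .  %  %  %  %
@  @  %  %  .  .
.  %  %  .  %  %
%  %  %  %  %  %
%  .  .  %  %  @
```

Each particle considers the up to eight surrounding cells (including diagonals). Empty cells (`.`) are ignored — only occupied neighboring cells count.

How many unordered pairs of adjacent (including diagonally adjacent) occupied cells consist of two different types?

8

Scan each occupied cell's neighbors to the right and below (and the two forward diagonals) so each pair is counted once.
Row 1: %(1,3)–%(1,4)= %(1,3)–%(2,3)= %(1,3)–%(2,4)= %(1,3)–@(2,2)≠ %(1,4)–%(1,5)= %(1,4)–%(2,4)= %(1,4)–%(2,3)= %(1,5)–%(1,6)= %(1,5)–%(2,4)=  → 1/9 unlike.
Row 2: @(2,1)–@(2,2)= @(2,1)–%(3,2)≠ @(2,2)–%(2,3)≠ @(2,2)–%(3,2)≠ @(2,2)–%(3,3)≠ %(2,3)–%(2,4)= %(2,3)–%(3,3)= %(2,3)–%(3,2)= %(2,4)–%(3,5)= %(2,4)–%(3,3)=  → 4/10 unlike.
Row 3: %(3,2)–%(3,3)= %(3,2)–%(4,2)= %(3,2)–%(4,3)= %(3,2)–%(4,1)= %(3,3)–%(4,3)= %(3,3)–%(4,4)= %(3,3)–%(4,2)= %(3,5)–%(3,6)= %(3,5)–%(4,5)= %(3,5)–%(4,6)= %(3,5)–%(4,4)= %(3,6)–%(4,6)= %(3,6)–%(4,5)=  → 0/13 unlike.
Row 4: %(4,1)–%(4,2)= %(4,1)–%(5,1)= %(4,2)–%(4,3)= %(4,2)–%(5,1)= %(4,3)–%(4,4)= %(4,3)–%(5,4)= %(4,4)–%(4,5)= %(4,4)–%(5,4)= %(4,4)–%(5,5)= %(4,5)–%(4,6)= %(4,5)–%(5,5)= %(4,5)–@(5,6)≠ %(4,5)–%(5,4)= %(4,6)–@(5,6)≠ %(4,6)–%(5,5)=  → 2/15 unlike.
Row 5: %(5,4)–%(5,5)= %(5,5)–@(5,6)≠  → 1/2 unlike.
Total adjacent occupied pairs: 49; unlike-type pairs: 8.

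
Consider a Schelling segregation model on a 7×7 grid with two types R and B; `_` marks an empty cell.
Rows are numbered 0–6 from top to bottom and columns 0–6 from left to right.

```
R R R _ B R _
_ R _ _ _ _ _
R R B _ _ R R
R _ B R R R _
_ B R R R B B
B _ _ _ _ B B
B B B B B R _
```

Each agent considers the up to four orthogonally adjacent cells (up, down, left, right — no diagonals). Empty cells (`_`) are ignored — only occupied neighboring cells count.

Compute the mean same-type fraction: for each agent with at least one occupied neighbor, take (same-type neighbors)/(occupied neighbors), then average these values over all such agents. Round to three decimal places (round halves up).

0.726

Row 0: (0,0)R 1/1 · (0,1)R 3/3 · (0,2)R 1/1 · (0,4)B 0/1 · (0,5)R 0/1
Row 1: (1,1)R 2/2
Row 2: (2,0)R 2/2 · (2,1)R 2/3 · (2,2)B 1/2 · (2,5)R 2/2 · (2,6)R 1/1
Row 3: (3,0)R 1/1 · (3,2)B 1/3 · (3,3)R 2/3 · (3,4)R 3/3 · (3,5)R 2/3
Row 4: (4,1)B 0/1 · (4,2)R 1/3 · (4,3)R 3/3 · (4,4)R 2/3 · (4,5)B 2/4 · (4,6)B 2/2
Row 5: (5,0)B 1/1 · (5,5)B 2/3 · (5,6)B 2/2
Row 6: (6,0)B 2/2 · (6,1)B 2/2 · (6,2)B 2/2 · (6,3)B 2/2 · (6,4)B 1/2 · (6,5)R 0/2
Sum over 31 agents: 1/1 + 3/3 + 1/1 + 0/1 + 0/1 + 2/2 + 2/2 + 2/3 + 1/2 + 2/2 + 1/1 + 1/1 + 1/3 + 2/3 + 3/3 + 2/3 + 0/1 + 1/3 + 3/3 + 2/3 + 2/4 + 2/2 + 1/1 + 2/3 + 2/2 + 2/2 + 2/2 + 2/2 + 2/2 + 1/2 + 0/2 = 45/2; mean = 45/2 ÷ 31 = 45/62 = 0.725806… → 0.726.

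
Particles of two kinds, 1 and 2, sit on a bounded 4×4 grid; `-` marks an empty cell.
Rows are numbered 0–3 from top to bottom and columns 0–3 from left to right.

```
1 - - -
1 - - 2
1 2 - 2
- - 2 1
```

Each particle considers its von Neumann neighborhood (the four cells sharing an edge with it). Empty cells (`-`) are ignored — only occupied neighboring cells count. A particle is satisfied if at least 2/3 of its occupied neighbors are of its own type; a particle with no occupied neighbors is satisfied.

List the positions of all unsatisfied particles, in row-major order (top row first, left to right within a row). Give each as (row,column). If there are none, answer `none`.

(2,0), (2,1), (2,3), (3,2), (3,3)

Row 0: (0,0)1 1/1 satisfied
Row 1: (1,0)1 2/2 satisfied · (1,3)2 1/1 satisfied
Row 2: (2,0)1 1/2 not · (2,1)2 0/1 not · (2,3)2 1/2 not
Row 3: (3,2)2 0/1 not · (3,3)1 0/2 not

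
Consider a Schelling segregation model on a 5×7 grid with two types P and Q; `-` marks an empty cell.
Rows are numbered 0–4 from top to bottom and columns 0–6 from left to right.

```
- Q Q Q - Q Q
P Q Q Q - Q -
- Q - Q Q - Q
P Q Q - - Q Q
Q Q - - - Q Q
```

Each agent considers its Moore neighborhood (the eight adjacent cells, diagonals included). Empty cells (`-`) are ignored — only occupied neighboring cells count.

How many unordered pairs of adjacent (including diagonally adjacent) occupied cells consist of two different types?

7

Scan each occupied cell's neighbors to the right and below (and the two forward diagonals) so each pair is counted once.
From row 0: 1 unlike of 13 pairs (running 1/13).
From row 1: 2 unlike of 11 pairs (running 3/24).
From row 2: 1 unlike of 8 pairs (running 4/32).
From row 3: 3 unlike of 12 pairs (running 7/44).
From row 4: 0 unlike of 2 pairs (running 7/46).
Total adjacent occupied pairs: 46; unlike-type pairs: 7.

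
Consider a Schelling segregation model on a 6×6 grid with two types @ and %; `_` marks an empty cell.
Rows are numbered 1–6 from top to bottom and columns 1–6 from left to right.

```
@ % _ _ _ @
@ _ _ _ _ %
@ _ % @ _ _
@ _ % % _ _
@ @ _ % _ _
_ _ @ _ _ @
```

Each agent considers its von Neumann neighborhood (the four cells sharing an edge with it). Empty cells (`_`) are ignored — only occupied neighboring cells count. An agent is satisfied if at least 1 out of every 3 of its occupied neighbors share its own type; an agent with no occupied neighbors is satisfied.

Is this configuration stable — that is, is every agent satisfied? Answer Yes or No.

Row 1: (1,1)@ 1/2 ok · (1,2)% 0/1 unhappy · (1,6)@ 0/1 unhappy
Row 2: (2,1)@ 2/2 ok · (2,6)% 0/1 unhappy
Row 3: (3,1)@ 2/2 ok · (3,3)% 1/2 ok · (3,4)@ 0/2 unhappy
Row 4: (4,1)@ 2/2 ok · (4,3)% 2/2 ok · (4,4)% 2/3 ok
Row 5: (5,1)@ 2/2 ok · (5,2)@ 1/1 ok · (5,4)% 1/1 ok
Row 6: (6,3)@ 0/0 ok · (6,6)@ 0/0 ok
For instance (1,2) has only 0/1 same-type neighbors, below 1/3.

No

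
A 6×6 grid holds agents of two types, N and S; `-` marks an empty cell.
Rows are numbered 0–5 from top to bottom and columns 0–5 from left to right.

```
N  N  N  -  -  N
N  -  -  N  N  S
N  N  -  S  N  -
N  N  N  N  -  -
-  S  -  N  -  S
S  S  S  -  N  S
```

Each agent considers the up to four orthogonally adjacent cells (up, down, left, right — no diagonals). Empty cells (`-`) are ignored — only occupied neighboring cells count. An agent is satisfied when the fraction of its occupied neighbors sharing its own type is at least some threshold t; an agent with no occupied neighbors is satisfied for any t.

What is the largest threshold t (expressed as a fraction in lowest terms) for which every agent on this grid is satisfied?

0/1

Row 0: (0,0)N 2/2 · (0,1)N 2/2 · (0,2)N 1/1 · (0,5)N 0/1
Row 1: (1,0)N 2/2 · (1,3)N 1/2 · (1,4)N 2/3 · (1,5)S 0/2
Row 2: (2,0)N 3/3 · (2,1)N 2/2 · (2,3)S 0/3 · (2,4)N 1/2
Row 3: (3,0)N 2/2 · (3,1)N 3/4 · (3,2)N 2/2 · (3,3)N 2/3
Row 4: (4,1)S 1/2 · (4,3)N 1/1 · (4,5)S 1/1
Row 5: (5,0)S 1/1 · (5,1)S 3/3 · (5,2)S 1/1 · (5,4)N 0/1 · (5,5)S 1/2
The smallest same-type fraction is 0/1 at (0,5), which reduces to 0/1. Any threshold above that leaves this agent unsatisfied.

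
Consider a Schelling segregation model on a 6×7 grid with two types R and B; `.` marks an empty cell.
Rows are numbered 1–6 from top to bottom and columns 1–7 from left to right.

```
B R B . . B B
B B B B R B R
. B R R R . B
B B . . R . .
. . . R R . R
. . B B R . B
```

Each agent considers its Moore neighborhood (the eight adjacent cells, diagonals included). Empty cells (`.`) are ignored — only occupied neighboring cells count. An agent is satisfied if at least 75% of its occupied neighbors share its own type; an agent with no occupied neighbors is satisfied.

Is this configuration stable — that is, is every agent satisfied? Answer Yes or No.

No

Row 1: (1,1)B 2/3 unhappy · (1,2)R 0/5 unhappy · (1,3)B 3/4 ok · (1,6)B 2/4 unhappy · (1,7)B 2/3 unhappy
Row 2: (2,1)B 3/4 ok · (2,2)B 5/7 unhappy · (2,3)B 4/7 unhappy · (2,4)B 2/6 unhappy · (2,5)R 2/5 unhappy · (2,6)B 3/6 unhappy · (2,7)R 0/4 unhappy
Row 3: (3,2)B 5/6 ok · (3,3)R 1/6 unhappy · (3,4)R 4/6 unhappy · (3,5)R 3/5 unhappy · (3,7)B 1/2 unhappy
Row 4: (4,1)B 2/2 ok · (4,2)B 2/3 unhappy · (4,5)R 4/4 ok
Row 5: (5,4)R 3/5 unhappy · (5,5)R 3/4 ok · (5,7)R 0/1 unhappy
Row 6: (6,3)B 1/2 unhappy · (6,4)B 1/4 unhappy · (6,5)R 2/3 unhappy · (6,7)B 0/1 unhappy
For instance (1,1) has only 2/3 same-type neighbors, below 3/4.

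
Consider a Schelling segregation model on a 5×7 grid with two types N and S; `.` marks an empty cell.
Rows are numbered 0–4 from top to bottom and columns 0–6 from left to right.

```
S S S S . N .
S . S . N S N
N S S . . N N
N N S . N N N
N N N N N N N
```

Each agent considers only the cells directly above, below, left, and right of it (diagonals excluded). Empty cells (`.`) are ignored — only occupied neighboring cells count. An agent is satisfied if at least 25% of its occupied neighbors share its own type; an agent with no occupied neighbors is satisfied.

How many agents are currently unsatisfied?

Row 0: (0,0)S 2/2 satisfied · (0,1)S 2/2 satisfied · (0,2)S 3/3 satisfied · (0,3)S 1/1 satisfied · (0,5)N 0/1 not
Row 1: (1,0)S 1/2 satisfied · (1,2)S 2/2 satisfied · (1,4)N 0/1 not · (1,5)S 0/4 not · (1,6)N 1/2 satisfied
Row 2: (2,0)N 1/3 satisfied · (2,1)S 1/3 satisfied · (2,2)S 3/3 satisfied · (2,5)N 2/3 satisfied · (2,6)N 3/3 satisfied
Row 3: (3,0)N 3/3 satisfied · (3,1)N 2/4 satisfied · (3,2)S 1/3 satisfied · (3,4)N 2/2 satisfied · (3,5)N 4/4 satisfied · (3,6)N 3/3 satisfied
Row 4: (4,0)N 2/2 satisfied · (4,1)N 3/3 satisfied · (4,2)N 2/3 satisfied · (4,3)N 2/2 satisfied · (4,4)N 3/3 satisfied · (4,5)N 3/3 satisfied · (4,6)N 2/2 satisfied
Unsatisfied: (0,5), (1,4), (1,5) — 3 in total.

3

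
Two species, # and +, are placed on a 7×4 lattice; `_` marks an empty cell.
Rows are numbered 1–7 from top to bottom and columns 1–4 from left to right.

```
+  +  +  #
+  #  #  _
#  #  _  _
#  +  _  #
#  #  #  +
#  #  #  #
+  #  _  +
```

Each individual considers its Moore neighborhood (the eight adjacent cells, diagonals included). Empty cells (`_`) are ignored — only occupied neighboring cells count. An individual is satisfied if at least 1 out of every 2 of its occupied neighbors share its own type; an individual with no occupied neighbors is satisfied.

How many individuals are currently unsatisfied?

Row 1: (1,1)+ 2/3 satisfied · (1,2)+ 3/5 satisfied · (1,3)+ 1/4 not · (1,4)# 1/2 satisfied
Row 2: (2,1)+ 2/5 not · (2,2)# 3/7 not · (2,3)# 3/5 satisfied
Row 3: (3,1)# 3/5 satisfied · (3,2)# 4/6 satisfied
Row 4: (4,1)# 4/5 satisfied · (4,2)+ 0/6 not · (4,4)# 1/2 satisfied
Row 5: (5,1)# 4/5 satisfied · (5,2)# 6/7 satisfied · (5,3)# 5/7 satisfied · (5,4)+ 0/4 not
Row 6: (6,1)# 4/5 satisfied · (6,2)# 6/7 satisfied · (6,3)# 5/7 satisfied · (6,4)# 2/4 satisfied
Row 7: (7,1)+ 0/3 not · (7,2)# 3/4 satisfied · (7,4)+ 0/2 not
Unsatisfied: (1,3), (2,1), (2,2), (4,2), (5,4), (7,1), (7,4) — 7 in total.

7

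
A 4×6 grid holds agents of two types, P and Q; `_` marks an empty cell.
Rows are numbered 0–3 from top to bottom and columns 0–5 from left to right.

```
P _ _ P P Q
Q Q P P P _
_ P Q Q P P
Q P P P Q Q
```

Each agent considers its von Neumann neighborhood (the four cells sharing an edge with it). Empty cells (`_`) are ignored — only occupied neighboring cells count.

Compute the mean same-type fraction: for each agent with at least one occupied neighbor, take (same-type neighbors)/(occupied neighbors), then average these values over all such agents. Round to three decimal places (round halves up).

0.446

(0,0)P 0/1
(0,3)P 2/2
(0,4)P 2/3
(0,5)Q 0/1
(1,0)Q 1/2
(1,1)Q 1/3
(1,2)P 1/3
(1,3)P 3/4
(1,4)P 3/3
(2,1)P 1/3
(2,2)Q 1/4
(2,3)Q 1/4
(2,4)P 2/4
(2,5)P 1/2
(3,0)Q 0/1
(3,1)P 2/3
(3,2)P 2/3
(3,3)P 1/3
(3,4)Q 1/3
(3,5)Q 1/2
Sum over 20 agents: 0/1 + 2/2 + 2/3 + 0/1 + 1/2 + 1/3 + 1/3 + 3/4 + 3/3 + 1/3 + 1/4 + 1/4 + 2/4 + 1/2 + 0/1 + 2/3 + 2/3 + 1/3 + 1/3 + 1/2 = 107/12; mean = 107/12 ÷ 20 = 107/240 = 0.445833… → 0.446.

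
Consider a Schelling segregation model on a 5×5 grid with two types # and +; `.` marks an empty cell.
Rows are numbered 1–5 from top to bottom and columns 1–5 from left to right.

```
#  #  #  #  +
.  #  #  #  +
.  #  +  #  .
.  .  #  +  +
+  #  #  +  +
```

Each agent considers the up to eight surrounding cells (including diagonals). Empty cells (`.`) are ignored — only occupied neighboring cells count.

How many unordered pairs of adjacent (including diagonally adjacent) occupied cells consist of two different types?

Scan each occupied cell's neighbors to the right and below (and the two forward diagonals) so each pair is counted once.
Row 1: #(1,1)–#(1,2)= #(1,1)–#(2,2)= #(1,2)–#(1,3)= #(1,2)–#(2,2)= #(1,2)–#(2,3)= #(1,3)–#(1,4)= #(1,3)–#(2,3)= #(1,3)–#(2,4)= #(1,3)–#(2,2)= #(1,4)–+(1,5)≠ #(1,4)–#(2,4)= #(1,4)–+(2,5)≠ #(1,4)–#(2,3)= +(1,5)–+(2,5)= +(1,5)–#(2,4)≠  → 3/15 unlike.
Row 2: #(2,2)–#(2,3)= #(2,2)–#(3,2)= #(2,2)–+(3,3)≠ #(2,3)–#(2,4)= #(2,3)–+(3,3)≠ #(2,3)–#(3,4)= #(2,3)–#(3,2)= #(2,4)–+(2,5)≠ #(2,4)–#(3,4)= #(2,4)–+(3,3)≠ +(2,5)–#(3,4)≠  → 5/11 unlike.
Row 3: #(3,2)–+(3,3)≠ #(3,2)–#(4,3)= +(3,3)–#(3,4)≠ +(3,3)–#(4,3)≠ +(3,3)–+(4,4)= #(3,4)–+(4,4)≠ #(3,4)–+(4,5)≠ #(3,4)–#(4,3)=  → 5/8 unlike.
Row 4: #(4,3)–+(4,4)≠ #(4,3)–#(5,3)= #(4,3)–+(5,4)≠ #(4,3)–#(5,2)= +(4,4)–+(4,5)= +(4,4)–+(5,4)= +(4,4)–+(5,5)= +(4,4)–#(5,3)≠ +(4,5)–+(5,5)= +(4,5)–+(5,4)=  → 3/10 unlike.
Row 5: +(5,1)–#(5,2)≠ #(5,2)–#(5,3)= #(5,3)–+(5,4)≠ +(5,4)–+(5,5)=  → 2/4 unlike.
Total adjacent occupied pairs: 48; unlike-type pairs: 18.

18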